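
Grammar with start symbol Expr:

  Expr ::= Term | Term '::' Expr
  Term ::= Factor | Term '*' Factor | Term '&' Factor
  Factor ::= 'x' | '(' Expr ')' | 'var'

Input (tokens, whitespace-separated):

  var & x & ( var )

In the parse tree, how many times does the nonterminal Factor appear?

[Expr [Term [Term [Term [Factor var]] & [Factor x]] & [Factor ( [Expr [Term [Factor var]]] )]]]

4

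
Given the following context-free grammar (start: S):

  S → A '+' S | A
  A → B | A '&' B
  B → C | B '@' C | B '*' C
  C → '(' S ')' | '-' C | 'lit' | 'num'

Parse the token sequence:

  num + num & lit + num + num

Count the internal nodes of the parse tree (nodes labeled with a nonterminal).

19

[S [A [B [C num]]] + [S [A [A [B [C num]]] & [B [C lit]]] + [S [A [B [C num]]] + [S [A [B [C num]]]]]]]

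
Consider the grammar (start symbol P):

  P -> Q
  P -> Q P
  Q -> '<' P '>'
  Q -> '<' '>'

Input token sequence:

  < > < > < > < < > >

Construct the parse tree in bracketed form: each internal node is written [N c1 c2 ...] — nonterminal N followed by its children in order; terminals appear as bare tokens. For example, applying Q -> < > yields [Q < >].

[P [Q < >] [P [Q < >] [P [Q < >] [P [Q < [P [Q < >]] >]]]]]

P
Q P
< > P
< > Q P
< > < > P
< > < > Q P
< > < > < > P
< > < > < > Q
< > < > < > < P >
< > < > < > < Q >
< > < > < > < < > >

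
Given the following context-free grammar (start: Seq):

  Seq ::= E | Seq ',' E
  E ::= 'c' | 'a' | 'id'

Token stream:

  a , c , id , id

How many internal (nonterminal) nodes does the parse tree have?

[Seq [Seq [Seq [Seq [E a]] , [E c]] , [E id]] , [E id]]

8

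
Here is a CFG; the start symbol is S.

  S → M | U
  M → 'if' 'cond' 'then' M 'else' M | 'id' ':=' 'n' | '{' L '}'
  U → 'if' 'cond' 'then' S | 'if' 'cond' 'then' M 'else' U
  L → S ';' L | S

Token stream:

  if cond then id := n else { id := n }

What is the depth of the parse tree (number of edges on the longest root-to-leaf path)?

6

[S [M if cond then [M id := n] else [M { [L [S [M id := n]]] }]]]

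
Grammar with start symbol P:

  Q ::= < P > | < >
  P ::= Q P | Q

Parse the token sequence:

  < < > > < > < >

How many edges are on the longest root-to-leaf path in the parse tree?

[P [Q < [P [Q < >]] >] [P [Q < >] [P [Q < >]]]]

4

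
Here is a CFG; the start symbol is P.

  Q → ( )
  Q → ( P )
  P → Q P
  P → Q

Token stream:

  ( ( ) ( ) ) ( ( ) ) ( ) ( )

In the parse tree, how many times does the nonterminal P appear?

7

[P [Q ( [P [Q ( )] [P [Q ( )]]] )] [P [Q ( [P [Q ( )]] )] [P [Q ( )] [P [Q ( )]]]]]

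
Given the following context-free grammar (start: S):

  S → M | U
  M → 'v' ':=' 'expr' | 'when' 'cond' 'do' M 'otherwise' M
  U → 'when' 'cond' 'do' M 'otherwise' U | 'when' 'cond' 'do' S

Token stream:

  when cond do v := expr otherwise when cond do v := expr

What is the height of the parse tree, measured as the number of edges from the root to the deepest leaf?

[S [U when cond do [M v := expr] otherwise [U when cond do [S [M v := expr]]]]]

5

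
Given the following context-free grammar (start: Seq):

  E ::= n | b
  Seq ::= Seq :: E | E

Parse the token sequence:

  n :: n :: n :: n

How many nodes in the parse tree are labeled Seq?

[Seq [Seq [Seq [Seq [E n]] :: [E n]] :: [E n]] :: [E n]]

4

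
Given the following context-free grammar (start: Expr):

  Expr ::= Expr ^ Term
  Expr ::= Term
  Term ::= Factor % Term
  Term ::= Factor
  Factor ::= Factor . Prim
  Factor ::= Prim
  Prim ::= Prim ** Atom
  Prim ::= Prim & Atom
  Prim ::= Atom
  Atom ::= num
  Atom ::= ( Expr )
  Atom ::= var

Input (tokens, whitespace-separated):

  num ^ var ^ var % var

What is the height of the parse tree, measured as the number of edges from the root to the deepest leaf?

7

[Expr [Expr [Expr [Term [Factor [Prim [Atom num]]]]] ^ [Term [Factor [Prim [Atom var]]]]] ^ [Term [Factor [Prim [Atom var]]] % [Term [Factor [Prim [Atom var]]]]]]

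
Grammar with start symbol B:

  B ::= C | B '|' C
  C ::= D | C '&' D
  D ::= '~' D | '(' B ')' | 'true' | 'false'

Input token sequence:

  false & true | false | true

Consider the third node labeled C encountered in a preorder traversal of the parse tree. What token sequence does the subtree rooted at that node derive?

[B [B [B [C [C [D false]] & [D true]]] | [C [D false]]] | [C [D true]]]

false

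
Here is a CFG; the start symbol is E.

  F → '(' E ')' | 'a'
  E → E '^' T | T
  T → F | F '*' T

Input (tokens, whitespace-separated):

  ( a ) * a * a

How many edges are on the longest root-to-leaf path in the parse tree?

[E [T [F ( [E [T [F a]]] )] * [T [F a] * [T [F a]]]]]

6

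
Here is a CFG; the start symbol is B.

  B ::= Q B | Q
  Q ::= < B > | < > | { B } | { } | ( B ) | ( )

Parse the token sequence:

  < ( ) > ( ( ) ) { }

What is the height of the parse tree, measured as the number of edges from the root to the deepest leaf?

[B [Q < [B [Q ( )]] >] [B [Q ( [B [Q ( )]] )] [B [Q { }]]]]

5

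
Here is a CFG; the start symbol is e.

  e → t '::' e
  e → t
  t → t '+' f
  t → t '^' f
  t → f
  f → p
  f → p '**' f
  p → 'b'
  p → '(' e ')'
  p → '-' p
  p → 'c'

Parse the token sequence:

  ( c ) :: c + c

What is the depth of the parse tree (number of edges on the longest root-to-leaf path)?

8

[e [t [f [p ( [e [t [f [p c]]]] )]]] :: [e [t [t [f [p c]]] + [f [p c]]]]]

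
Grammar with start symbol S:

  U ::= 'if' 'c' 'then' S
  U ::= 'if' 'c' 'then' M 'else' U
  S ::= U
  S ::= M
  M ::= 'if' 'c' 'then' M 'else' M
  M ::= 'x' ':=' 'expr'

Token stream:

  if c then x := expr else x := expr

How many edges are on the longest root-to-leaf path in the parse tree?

3

[S [M if c then [M x := expr] else [M x := expr]]]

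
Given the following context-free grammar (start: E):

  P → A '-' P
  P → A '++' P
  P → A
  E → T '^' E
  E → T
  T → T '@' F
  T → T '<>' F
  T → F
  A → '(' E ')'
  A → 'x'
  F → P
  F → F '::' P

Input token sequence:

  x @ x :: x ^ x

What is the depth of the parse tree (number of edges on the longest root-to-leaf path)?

[E [T [T [F [P [A x]]]] @ [F [F [P [A x]]] :: [P [A x]]]] ^ [E [T [F [P [A x]]]]]]

6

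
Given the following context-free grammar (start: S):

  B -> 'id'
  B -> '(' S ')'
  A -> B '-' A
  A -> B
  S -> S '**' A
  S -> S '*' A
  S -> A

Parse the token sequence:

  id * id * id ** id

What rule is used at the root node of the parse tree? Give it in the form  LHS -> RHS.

S -> S '**' A

[S [S [S [S [A [B id]]] * [A [B id]]] * [A [B id]]] ** [A [B id]]]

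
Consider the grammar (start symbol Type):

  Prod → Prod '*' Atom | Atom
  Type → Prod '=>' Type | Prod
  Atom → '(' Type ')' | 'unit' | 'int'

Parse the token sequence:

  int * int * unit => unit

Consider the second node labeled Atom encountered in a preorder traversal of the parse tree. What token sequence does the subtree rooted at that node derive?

[Type [Prod [Prod [Prod [Atom int]] * [Atom int]] * [Atom unit]] => [Type [Prod [Atom unit]]]]

int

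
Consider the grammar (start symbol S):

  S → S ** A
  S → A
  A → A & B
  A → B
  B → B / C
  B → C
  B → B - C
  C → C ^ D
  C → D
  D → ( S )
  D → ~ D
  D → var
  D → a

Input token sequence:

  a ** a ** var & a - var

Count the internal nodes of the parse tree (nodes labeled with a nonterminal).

[S [S [S [A [B [C [D a]]]]] ** [A [B [C [D a]]]]] ** [A [A [B [C [D var]]]] & [B [B [C [D a]]] - [C [D var]]]]]

22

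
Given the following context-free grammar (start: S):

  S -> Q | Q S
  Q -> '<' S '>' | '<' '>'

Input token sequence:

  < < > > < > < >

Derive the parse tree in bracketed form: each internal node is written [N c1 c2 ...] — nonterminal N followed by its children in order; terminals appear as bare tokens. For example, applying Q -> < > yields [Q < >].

S
Q S
< S > S
< Q > S
< < > > S
< < > > Q S
< < > > < > S
< < > > < > Q
< < > > < > < >

[S [Q < [S [Q < >]] >] [S [Q < >] [S [Q < >]]]]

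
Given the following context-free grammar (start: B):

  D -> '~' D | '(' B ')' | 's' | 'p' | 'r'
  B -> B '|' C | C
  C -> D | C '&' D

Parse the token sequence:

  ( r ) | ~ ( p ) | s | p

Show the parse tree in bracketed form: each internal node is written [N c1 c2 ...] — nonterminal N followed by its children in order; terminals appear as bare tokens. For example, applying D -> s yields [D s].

B
B | C
B | C | C
B | C | C | C
C | C | C | C
D | C | C | C
( B ) | C | C | C
( C ) | C | C | C
( D ) | C | C | C
( r ) | C | C | C
( r ) | D | C | C
( r ) | ~ D | C | C
( r ) | ~ ( B ) | C | C
( r ) | ~ ( C ) | C | C
( r ) | ~ ( D ) | C | C
( r ) | ~ ( p ) | C | C
( r ) | ~ ( p ) | D | C
( r ) | ~ ( p ) | s | C
( r ) | ~ ( p ) | s | D
( r ) | ~ ( p ) | s | p

[B [B [B [B [C [D ( [B [C [D r]]] )]]] | [C [D ~ [D ( [B [C [D p]]] )]]]] | [C [D s]]] | [C [D p]]]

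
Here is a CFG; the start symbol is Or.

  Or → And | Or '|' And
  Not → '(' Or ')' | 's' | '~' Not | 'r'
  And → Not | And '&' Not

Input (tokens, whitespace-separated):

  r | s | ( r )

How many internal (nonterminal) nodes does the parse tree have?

[Or [Or [Or [And [Not r]]] | [And [Not s]]] | [And [Not ( [Or [And [Not r]]] )]]]

12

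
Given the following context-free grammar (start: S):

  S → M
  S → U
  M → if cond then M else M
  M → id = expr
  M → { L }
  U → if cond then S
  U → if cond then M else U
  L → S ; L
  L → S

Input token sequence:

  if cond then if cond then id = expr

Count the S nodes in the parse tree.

[S [U if cond then [S [U if cond then [S [M id = expr]]]]]]

3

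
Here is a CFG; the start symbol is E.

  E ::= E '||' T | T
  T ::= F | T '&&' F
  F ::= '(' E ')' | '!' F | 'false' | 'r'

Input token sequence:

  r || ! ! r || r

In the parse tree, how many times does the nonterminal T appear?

[E [E [E [T [F r]]] || [T [F ! [F ! [F r]]]]] || [T [F r]]]

3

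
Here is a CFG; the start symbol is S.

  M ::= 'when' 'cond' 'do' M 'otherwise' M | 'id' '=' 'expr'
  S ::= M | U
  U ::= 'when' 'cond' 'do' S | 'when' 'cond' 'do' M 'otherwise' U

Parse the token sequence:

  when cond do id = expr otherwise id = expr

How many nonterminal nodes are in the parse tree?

4

[S [M when cond do [M id = expr] otherwise [M id = expr]]]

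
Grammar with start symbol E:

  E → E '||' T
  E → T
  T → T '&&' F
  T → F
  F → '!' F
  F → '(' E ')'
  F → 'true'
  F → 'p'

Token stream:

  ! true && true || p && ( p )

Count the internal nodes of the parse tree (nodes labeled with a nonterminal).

14

[E [E [T [T [F ! [F true]]] && [F true]]] || [T [T [F p]] && [F ( [E [T [F p]]] )]]]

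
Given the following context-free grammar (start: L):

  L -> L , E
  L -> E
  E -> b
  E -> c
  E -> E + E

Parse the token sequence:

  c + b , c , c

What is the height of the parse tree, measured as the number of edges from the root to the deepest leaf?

5

[L [L [L [E [E c] + [E b]]] , [E c]] , [E c]]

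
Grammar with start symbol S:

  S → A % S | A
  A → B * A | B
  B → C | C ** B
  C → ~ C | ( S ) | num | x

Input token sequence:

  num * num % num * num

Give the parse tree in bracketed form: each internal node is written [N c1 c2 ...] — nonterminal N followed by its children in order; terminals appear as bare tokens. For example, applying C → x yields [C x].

S
A % S
B * A % S
C * A % S
num * A % S
num * B % S
num * C % S
num * num % S
num * num % A
num * num % B * A
num * num % C * A
num * num % num * A
num * num % num * B
num * num % num * C
num * num % num * num

[S [A [B [C num]] * [A [B [C num]]]] % [S [A [B [C num]] * [A [B [C num]]]]]]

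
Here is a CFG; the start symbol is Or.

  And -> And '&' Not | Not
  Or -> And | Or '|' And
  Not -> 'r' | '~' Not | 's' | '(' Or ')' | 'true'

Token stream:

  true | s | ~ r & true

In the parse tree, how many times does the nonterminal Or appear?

3

[Or [Or [Or [And [Not true]]] | [And [Not s]]] | [And [And [Not ~ [Not r]]] & [Not true]]]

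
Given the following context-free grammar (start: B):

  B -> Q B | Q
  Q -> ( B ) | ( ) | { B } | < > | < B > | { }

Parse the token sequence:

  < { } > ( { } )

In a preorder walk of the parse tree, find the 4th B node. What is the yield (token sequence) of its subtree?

[B [Q < [B [Q { }]] >] [B [Q ( [B [Q { }]] )]]]

{ }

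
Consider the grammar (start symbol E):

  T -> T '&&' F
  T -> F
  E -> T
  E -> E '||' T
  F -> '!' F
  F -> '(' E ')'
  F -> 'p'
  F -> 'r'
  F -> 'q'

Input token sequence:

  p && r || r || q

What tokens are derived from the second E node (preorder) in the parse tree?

p && r || r

[E [E [E [T [T [F p]] && [F r]]] || [T [F r]]] || [T [F q]]]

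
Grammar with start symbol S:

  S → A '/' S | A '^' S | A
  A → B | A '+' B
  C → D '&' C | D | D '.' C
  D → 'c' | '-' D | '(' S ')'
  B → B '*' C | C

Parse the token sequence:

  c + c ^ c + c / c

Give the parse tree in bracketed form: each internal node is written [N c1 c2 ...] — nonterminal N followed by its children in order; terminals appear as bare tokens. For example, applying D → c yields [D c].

S
A ^ S
A + B ^ S
B + B ^ S
C + B ^ S
D + B ^ S
c + B ^ S
c + C ^ S
c + D ^ S
c + c ^ S
c + c ^ A / S
c + c ^ A + B / S
c + c ^ B + B / S
c + c ^ C + B / S
c + c ^ D + B / S
c + c ^ c + B / S
c + c ^ c + C / S
c + c ^ c + D / S
c + c ^ c + c / S
c + c ^ c + c / A
c + c ^ c + c / B
c + c ^ c + c / C
c + c ^ c + c / D
c + c ^ c + c / c

[S [A [A [B [C [D c]]]] + [B [C [D c]]]] ^ [S [A [A [B [C [D c]]]] + [B [C [D c]]]] / [S [A [B [C [D c]]]]]]]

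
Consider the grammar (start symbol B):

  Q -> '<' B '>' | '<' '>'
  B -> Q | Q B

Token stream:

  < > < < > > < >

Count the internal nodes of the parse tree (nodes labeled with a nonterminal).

8

[B [Q < >] [B [Q < [B [Q < >]] >] [B [Q < >]]]]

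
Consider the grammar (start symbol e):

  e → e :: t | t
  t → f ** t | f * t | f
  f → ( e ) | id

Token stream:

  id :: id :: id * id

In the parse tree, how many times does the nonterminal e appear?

[e [e [e [t [f id]]] :: [t [f id]]] :: [t [f id] * [t [f id]]]]

3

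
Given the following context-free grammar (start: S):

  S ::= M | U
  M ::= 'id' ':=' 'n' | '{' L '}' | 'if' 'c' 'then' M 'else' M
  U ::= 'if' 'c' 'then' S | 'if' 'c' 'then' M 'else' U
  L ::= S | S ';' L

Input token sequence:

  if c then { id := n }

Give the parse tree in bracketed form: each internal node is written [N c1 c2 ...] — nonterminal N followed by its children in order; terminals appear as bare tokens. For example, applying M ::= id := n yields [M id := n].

S
U
if c then S
if c then M
if c then { L }
if c then { S }
if c then { M }
if c then { id := n }

[S [U if c then [S [M { [L [S [M id := n]]] }]]]]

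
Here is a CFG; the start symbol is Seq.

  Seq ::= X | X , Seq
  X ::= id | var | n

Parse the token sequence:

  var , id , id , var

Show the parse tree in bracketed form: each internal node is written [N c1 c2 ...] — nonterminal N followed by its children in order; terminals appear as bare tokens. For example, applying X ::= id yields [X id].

[Seq [X var] , [Seq [X id] , [Seq [X id] , [Seq [X var]]]]]

Seq
X , Seq
var , Seq
var , X , Seq
var , id , Seq
var , id , X , Seq
var , id , id , Seq
var , id , id , X
var , id , id , var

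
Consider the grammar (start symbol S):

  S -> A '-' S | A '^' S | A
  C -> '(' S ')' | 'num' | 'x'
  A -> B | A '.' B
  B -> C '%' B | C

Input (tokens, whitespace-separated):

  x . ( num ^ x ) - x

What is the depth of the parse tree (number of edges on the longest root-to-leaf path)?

9

[S [A [A [B [C x]]] . [B [C ( [S [A [B [C num]]] ^ [S [A [B [C x]]]]] )]]] - [S [A [B [C x]]]]]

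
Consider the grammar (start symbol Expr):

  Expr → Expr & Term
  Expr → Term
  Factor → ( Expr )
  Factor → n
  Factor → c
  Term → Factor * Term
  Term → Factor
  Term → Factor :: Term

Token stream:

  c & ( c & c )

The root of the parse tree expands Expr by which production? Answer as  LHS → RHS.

Expr → Expr & Term

[Expr [Expr [Term [Factor c]]] & [Term [Factor ( [Expr [Expr [Term [Factor c]]] & [Term [Factor c]]] )]]]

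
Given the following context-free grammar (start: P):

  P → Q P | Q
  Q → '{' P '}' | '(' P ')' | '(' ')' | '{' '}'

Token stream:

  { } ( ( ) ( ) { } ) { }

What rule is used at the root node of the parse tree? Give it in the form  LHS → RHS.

[P [Q { }] [P [Q ( [P [Q ( )] [P [Q ( )] [P [Q { }]]]] )] [P [Q { }]]]]

P → Q P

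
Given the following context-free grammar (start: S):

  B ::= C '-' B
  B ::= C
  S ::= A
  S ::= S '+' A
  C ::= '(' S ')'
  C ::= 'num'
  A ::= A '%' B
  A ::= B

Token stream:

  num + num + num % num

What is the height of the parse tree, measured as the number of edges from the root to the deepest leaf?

6

[S [S [S [A [B [C num]]]] + [A [B [C num]]]] + [A [A [B [C num]]] % [B [C num]]]]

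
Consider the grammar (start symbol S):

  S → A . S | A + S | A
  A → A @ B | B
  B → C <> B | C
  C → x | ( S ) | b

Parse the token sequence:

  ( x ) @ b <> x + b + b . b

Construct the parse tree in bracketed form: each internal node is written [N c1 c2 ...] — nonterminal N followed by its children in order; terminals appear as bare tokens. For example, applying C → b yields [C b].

[S [A [A [B [C ( [S [A [B [C x]]]] )]]] @ [B [C b] <> [B [C x]]]] + [S [A [B [C b]]] + [S [A [B [C b]]] . [S [A [B [C b]]]]]]]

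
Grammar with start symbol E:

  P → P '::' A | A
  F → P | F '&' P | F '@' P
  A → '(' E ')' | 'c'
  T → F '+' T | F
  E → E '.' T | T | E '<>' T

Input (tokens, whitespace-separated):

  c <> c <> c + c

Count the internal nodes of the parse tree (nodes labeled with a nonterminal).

[E [E [E [T [F [P [A c]]]]] <> [T [F [P [A c]]]]] <> [T [F [P [A c]]] + [T [F [P [A c]]]]]]

19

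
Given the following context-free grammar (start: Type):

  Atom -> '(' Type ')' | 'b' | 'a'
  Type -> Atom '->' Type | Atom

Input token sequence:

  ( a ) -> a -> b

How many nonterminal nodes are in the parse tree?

8

[Type [Atom ( [Type [Atom a]] )] -> [Type [Atom a] -> [Type [Atom b]]]]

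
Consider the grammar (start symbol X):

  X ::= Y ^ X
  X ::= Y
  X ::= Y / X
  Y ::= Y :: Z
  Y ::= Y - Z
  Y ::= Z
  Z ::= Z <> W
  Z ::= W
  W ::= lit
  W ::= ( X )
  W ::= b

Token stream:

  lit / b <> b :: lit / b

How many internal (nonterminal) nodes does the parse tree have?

[X [Y [Z [W lit]]] / [X [Y [Y [Z [Z [W b]] <> [W b]]] :: [Z [W lit]]] / [X [Y [Z [W b]]]]]]

17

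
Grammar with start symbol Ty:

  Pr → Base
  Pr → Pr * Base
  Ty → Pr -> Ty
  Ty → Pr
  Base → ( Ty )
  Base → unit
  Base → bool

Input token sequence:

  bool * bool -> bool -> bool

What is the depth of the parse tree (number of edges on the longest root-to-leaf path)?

5

[Ty [Pr [Pr [Base bool]] * [Base bool]] -> [Ty [Pr [Base bool]] -> [Ty [Pr [Base bool]]]]]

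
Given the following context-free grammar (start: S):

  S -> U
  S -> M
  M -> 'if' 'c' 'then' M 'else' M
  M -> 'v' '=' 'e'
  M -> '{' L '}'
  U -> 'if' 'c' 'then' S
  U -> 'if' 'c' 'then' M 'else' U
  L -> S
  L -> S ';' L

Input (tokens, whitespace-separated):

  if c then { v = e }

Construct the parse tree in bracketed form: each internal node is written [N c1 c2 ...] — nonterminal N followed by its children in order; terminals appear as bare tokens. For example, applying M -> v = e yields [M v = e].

S
U
if c then S
if c then M
if c then { L }
if c then { S }
if c then { M }
if c then { v = e }

[S [U if c then [S [M { [L [S [M v = e]]] }]]]]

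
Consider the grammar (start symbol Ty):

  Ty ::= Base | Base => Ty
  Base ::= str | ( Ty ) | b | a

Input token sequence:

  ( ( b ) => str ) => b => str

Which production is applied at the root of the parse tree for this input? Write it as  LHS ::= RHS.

Ty ::= Base => Ty

[Ty [Base ( [Ty [Base ( [Ty [Base b]] )] => [Ty [Base str]]] )] => [Ty [Base b] => [Ty [Base str]]]]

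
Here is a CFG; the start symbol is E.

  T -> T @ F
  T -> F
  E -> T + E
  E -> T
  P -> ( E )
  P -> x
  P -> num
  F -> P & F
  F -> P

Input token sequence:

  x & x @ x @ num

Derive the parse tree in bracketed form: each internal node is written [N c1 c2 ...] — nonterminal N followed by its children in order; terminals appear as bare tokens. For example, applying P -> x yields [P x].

E
T
T @ F
T @ F @ F
F @ F @ F
P & F @ F @ F
x & F @ F @ F
x & P @ F @ F
x & x @ F @ F
x & x @ P @ F
x & x @ x @ F
x & x @ x @ P
x & x @ x @ num

[E [T [T [T [F [P x] & [F [P x]]]] @ [F [P x]]] @ [F [P num]]]]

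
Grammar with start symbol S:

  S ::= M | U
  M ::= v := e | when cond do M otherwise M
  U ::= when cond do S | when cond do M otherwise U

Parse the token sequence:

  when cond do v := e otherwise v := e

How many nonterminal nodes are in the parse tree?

[S [M when cond do [M v := e] otherwise [M v := e]]]

4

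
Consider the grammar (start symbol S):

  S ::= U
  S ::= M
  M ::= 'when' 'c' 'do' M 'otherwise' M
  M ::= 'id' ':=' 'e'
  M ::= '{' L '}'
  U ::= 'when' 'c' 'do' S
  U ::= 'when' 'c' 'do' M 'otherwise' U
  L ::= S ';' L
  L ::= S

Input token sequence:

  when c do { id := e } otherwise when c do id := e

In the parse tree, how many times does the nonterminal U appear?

[S [U when c do [M { [L [S [M id := e]]] }] otherwise [U when c do [S [M id := e]]]]]

2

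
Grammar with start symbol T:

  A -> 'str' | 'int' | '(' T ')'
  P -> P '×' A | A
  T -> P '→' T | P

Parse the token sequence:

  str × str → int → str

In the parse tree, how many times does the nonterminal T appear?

[T [P [P [A str]] × [A str]] → [T [P [A int]] → [T [P [A str]]]]]

3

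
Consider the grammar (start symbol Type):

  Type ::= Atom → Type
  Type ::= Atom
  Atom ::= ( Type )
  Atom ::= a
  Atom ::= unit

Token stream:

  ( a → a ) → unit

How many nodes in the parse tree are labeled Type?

4

[Type [Atom ( [Type [Atom a] → [Type [Atom a]]] )] → [Type [Atom unit]]]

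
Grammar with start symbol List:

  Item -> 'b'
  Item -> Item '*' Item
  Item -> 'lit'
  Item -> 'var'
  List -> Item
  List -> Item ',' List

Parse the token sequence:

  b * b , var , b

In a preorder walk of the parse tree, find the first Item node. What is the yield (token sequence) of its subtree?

b * b

[List [Item [Item b] * [Item b]] , [List [Item var] , [List [Item b]]]]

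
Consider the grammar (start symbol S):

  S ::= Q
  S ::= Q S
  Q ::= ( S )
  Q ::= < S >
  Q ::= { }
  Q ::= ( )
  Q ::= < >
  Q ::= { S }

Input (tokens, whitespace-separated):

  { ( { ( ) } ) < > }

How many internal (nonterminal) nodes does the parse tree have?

[S [Q { [S [Q ( [S [Q { [S [Q ( )]] }]] )] [S [Q < >]]] }]]

10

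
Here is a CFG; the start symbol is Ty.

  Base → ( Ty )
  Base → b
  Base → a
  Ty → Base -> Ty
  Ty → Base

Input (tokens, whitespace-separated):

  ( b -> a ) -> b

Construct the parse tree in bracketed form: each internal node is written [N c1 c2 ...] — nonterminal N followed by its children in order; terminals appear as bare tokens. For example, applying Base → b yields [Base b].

Ty
Base -> Ty
( Ty ) -> Ty
( Base -> Ty ) -> Ty
( b -> Ty ) -> Ty
( b -> Base ) -> Ty
( b -> a ) -> Ty
( b -> a ) -> Base
( b -> a ) -> b

[Ty [Base ( [Ty [Base b] -> [Ty [Base a]]] )] -> [Ty [Base b]]]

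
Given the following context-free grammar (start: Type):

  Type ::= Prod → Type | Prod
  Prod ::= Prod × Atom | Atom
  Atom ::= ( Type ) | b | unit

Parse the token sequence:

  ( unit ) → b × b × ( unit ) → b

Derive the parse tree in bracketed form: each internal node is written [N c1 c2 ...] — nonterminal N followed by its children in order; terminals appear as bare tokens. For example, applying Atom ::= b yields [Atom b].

[Type [Prod [Atom ( [Type [Prod [Atom unit]]] )]] → [Type [Prod [Prod [Prod [Atom b]] × [Atom b]] × [Atom ( [Type [Prod [Atom unit]]] )]] → [Type [Prod [Atom b]]]]]

Type
Prod → Type
Atom → Type
( Type ) → Type
( Prod ) → Type
( Atom ) → Type
( unit ) → Type
( unit ) → Prod → Type
( unit ) → Prod × Atom → Type
( unit ) → Prod × Atom × Atom → Type
( unit ) → Atom × Atom × Atom → Type
( unit ) → b × Atom × Atom → Type
( unit ) → b × b × Atom → Type
( unit ) → b × b × ( Type ) → Type
( unit ) → b × b × ( Prod ) → Type
( unit ) → b × b × ( Atom ) → Type
( unit ) → b × b × ( unit ) → Type
( unit ) → b × b × ( unit ) → Prod
( unit ) → b × b × ( unit ) → Atom
( unit ) → b × b × ( unit ) → b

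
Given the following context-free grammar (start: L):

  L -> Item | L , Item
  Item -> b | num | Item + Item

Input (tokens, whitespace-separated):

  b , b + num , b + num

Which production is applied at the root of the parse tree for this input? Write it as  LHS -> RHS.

L -> L , Item

[L [L [L [Item b]] , [Item [Item b] + [Item num]]] , [Item [Item b] + [Item num]]]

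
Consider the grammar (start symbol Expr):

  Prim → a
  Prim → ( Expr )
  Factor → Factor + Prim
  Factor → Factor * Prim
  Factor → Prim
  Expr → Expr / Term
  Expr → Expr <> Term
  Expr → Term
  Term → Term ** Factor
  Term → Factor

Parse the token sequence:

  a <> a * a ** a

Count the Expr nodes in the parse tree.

[Expr [Expr [Term [Factor [Prim a]]]] <> [Term [Term [Factor [Factor [Prim a]] * [Prim a]]] ** [Factor [Prim a]]]]

2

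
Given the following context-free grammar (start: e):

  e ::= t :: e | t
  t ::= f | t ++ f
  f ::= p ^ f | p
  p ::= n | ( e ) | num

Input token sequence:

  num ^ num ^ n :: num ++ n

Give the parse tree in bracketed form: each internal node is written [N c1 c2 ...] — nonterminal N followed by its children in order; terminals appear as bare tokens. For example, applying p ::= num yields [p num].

e
t :: e
f :: e
p ^ f :: e
num ^ f :: e
num ^ p ^ f :: e
num ^ num ^ f :: e
num ^ num ^ p :: e
num ^ num ^ n :: e
num ^ num ^ n :: t
num ^ num ^ n :: t ++ f
num ^ num ^ n :: f ++ f
num ^ num ^ n :: p ++ f
num ^ num ^ n :: num ++ f
num ^ num ^ n :: num ++ p
num ^ num ^ n :: num ++ n

[e [t [f [p num] ^ [f [p num] ^ [f [p n]]]]] :: [e [t [t [f [p num]]] ++ [f [p n]]]]]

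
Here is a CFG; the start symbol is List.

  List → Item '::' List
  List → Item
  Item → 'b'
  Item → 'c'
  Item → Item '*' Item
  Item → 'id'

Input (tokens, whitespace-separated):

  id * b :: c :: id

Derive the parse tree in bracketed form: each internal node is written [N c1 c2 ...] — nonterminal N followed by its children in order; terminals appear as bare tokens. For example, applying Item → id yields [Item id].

List
Item :: List
Item * Item :: List
id * Item :: List
id * b :: List
id * b :: Item :: List
id * b :: c :: List
id * b :: c :: Item
id * b :: c :: id

[List [Item [Item id] * [Item b]] :: [List [Item c] :: [List [Item id]]]]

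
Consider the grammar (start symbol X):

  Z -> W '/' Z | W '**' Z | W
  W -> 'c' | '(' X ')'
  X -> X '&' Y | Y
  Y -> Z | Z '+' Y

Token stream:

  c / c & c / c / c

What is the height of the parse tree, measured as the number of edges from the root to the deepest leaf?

6

[X [X [Y [Z [W c] / [Z [W c]]]]] & [Y [Z [W c] / [Z [W c] / [Z [W c]]]]]]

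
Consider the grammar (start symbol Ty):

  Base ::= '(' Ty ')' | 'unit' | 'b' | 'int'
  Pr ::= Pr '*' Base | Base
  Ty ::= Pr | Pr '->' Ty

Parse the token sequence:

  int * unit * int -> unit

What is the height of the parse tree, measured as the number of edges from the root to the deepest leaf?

[Ty [Pr [Pr [Pr [Base int]] * [Base unit]] * [Base int]] -> [Ty [Pr [Base unit]]]]

5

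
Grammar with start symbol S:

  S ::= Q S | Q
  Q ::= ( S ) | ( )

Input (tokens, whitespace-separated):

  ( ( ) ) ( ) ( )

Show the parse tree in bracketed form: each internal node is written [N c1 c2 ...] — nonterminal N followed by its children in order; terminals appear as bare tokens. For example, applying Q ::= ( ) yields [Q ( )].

[S [Q ( [S [Q ( )]] )] [S [Q ( )] [S [Q ( )]]]]

S
Q S
( S ) S
( Q ) S
( ( ) ) S
( ( ) ) Q S
( ( ) ) ( ) S
( ( ) ) ( ) Q
( ( ) ) ( ) ( )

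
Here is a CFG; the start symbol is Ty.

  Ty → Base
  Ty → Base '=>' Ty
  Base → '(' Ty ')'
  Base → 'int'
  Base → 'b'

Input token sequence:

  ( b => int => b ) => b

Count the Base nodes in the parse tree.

5

[Ty [Base ( [Ty [Base b] => [Ty [Base int] => [Ty [Base b]]]] )] => [Ty [Base b]]]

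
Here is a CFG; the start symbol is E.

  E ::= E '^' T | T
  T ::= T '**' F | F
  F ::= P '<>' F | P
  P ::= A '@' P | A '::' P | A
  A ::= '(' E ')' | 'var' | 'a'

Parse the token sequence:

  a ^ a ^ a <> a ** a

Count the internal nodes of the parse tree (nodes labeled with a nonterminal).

[E [E [E [T [F [P [A a]]]]] ^ [T [F [P [A a]]]]] ^ [T [T [F [P [A a]] <> [F [P [A a]]]]] ** [F [P [A a]]]]]

22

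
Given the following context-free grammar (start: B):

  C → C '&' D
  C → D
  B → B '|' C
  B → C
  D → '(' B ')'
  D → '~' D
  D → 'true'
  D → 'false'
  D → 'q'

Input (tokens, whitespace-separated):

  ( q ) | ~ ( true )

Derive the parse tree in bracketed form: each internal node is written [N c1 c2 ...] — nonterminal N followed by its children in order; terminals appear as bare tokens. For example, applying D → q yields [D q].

B
B | C
C | C
D | C
( B ) | C
( C ) | C
( D ) | C
( q ) | C
( q ) | D
( q ) | ~ D
( q ) | ~ ( B )
( q ) | ~ ( C )
( q ) | ~ ( D )
( q ) | ~ ( true )

[B [B [C [D ( [B [C [D q]]] )]]] | [C [D ~ [D ( [B [C [D true]]] )]]]]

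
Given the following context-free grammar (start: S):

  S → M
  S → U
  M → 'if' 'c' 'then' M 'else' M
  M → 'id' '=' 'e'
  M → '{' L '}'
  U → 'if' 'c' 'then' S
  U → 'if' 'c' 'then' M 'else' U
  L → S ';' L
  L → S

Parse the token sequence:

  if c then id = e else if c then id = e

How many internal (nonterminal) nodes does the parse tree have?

[S [U if c then [M id = e] else [U if c then [S [M id = e]]]]]

6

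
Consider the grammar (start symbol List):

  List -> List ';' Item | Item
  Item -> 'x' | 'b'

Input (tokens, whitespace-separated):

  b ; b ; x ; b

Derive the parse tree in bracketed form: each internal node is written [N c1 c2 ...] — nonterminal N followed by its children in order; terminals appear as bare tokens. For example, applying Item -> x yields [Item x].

List
List ; Item
List ; Item ; Item
List ; Item ; Item ; Item
Item ; Item ; Item ; Item
b ; Item ; Item ; Item
b ; b ; Item ; Item
b ; b ; x ; Item
b ; b ; x ; b

[List [List [List [List [Item b]] ; [Item b]] ; [Item x]] ; [Item b]]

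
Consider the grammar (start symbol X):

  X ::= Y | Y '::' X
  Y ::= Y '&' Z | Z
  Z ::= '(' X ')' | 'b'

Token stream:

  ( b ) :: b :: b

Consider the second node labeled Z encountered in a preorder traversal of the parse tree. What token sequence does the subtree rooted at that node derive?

[X [Y [Z ( [X [Y [Z b]]] )]] :: [X [Y [Z b]] :: [X [Y [Z b]]]]]

b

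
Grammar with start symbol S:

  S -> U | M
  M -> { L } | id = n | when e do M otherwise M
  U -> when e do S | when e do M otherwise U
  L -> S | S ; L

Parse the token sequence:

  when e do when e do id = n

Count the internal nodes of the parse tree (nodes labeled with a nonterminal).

6

[S [U when e do [S [U when e do [S [M id = n]]]]]]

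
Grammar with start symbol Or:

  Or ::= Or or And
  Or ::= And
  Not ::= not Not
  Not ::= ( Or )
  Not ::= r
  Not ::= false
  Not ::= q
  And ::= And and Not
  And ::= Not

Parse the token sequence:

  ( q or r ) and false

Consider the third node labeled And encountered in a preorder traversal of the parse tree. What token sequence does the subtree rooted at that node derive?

[Or [And [And [Not ( [Or [Or [And [Not q]]] or [And [Not r]]] )]] and [Not false]]]

q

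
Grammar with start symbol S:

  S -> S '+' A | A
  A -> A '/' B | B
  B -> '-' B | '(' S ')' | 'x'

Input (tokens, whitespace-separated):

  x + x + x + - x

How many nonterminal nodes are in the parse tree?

[S [S [S [S [A [B x]]] + [A [B x]]] + [A [B x]]] + [A [B - [B x]]]]

13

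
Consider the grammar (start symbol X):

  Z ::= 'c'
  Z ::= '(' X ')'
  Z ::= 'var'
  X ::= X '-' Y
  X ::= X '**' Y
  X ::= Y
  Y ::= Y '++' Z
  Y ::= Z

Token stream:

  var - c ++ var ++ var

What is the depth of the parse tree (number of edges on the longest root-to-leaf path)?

[X [X [Y [Z var]]] - [Y [Y [Y [Z c]] ++ [Z var]] ++ [Z var]]]

5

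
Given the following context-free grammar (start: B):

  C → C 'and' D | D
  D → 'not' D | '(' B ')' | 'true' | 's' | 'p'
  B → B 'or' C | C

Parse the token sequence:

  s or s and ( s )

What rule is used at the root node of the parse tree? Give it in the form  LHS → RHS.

B → B 'or' C

[B [B [C [D s]]] or [C [C [D s]] and [D ( [B [C [D s]]] )]]]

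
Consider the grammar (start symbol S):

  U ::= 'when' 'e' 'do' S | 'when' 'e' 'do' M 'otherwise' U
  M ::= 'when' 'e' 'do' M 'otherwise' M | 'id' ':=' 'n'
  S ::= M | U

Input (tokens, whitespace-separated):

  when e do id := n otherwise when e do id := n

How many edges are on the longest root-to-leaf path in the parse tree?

[S [U when e do [M id := n] otherwise [U when e do [S [M id := n]]]]]

5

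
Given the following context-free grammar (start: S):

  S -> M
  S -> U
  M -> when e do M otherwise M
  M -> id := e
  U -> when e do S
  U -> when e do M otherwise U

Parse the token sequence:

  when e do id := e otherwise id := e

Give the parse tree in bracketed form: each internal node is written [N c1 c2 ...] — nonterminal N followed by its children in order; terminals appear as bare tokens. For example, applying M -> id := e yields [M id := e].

[S [M when e do [M id := e] otherwise [M id := e]]]

S
M
when e do M otherwise M
when e do id := e otherwise M
when e do id := e otherwise id := e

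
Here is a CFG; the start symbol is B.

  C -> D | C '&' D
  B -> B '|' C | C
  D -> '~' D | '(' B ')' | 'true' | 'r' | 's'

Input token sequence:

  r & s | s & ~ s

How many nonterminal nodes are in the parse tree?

[B [B [C [C [D r]] & [D s]]] | [C [C [D s]] & [D ~ [D s]]]]

11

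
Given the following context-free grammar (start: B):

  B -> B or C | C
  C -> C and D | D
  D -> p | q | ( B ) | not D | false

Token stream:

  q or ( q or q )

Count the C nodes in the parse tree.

[B [B [C [D q]]] or [C [D ( [B [B [C [D q]]] or [C [D q]]] )]]]

4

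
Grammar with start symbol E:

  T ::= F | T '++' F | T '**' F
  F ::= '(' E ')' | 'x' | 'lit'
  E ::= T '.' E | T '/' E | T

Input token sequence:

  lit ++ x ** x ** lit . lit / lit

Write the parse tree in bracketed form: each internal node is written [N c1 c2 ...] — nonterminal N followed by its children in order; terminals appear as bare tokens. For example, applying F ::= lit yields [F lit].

E
T . E
T ** F . E
T ** F ** F . E
T ++ F ** F ** F . E
F ++ F ** F ** F . E
lit ++ F ** F ** F . E
lit ++ x ** F ** F . E
lit ++ x ** x ** F . E
lit ++ x ** x ** lit . E
lit ++ x ** x ** lit . T / E
lit ++ x ** x ** lit . F / E
lit ++ x ** x ** lit . lit / E
lit ++ x ** x ** lit . lit / T
lit ++ x ** x ** lit . lit / F
lit ++ x ** x ** lit . lit / lit

[E [T [T [T [T [F lit]] ++ [F x]] ** [F x]] ** [F lit]] . [E [T [F lit]] / [E [T [F lit]]]]]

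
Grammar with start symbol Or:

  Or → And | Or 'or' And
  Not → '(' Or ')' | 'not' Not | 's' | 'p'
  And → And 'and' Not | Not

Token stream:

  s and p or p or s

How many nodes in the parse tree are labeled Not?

4

[Or [Or [Or [And [And [Not s]] and [Not p]]] or [And [Not p]]] or [And [Not s]]]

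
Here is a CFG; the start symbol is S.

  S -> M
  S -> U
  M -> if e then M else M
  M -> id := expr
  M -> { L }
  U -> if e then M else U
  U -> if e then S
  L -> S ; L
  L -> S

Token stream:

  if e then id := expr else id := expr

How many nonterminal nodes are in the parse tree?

4

[S [M if e then [M id := expr] else [M id := expr]]]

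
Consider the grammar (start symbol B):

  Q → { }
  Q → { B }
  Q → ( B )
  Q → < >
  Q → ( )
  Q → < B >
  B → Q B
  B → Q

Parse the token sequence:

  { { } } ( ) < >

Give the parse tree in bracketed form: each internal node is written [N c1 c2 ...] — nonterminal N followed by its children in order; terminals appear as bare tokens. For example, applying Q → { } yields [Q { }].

[B [Q { [B [Q { }]] }] [B [Q ( )] [B [Q < >]]]]

B
Q B
{ B } B
{ Q } B
{ { } } B
{ { } } Q B
{ { } } ( ) B
{ { } } ( ) Q
{ { } } ( ) < >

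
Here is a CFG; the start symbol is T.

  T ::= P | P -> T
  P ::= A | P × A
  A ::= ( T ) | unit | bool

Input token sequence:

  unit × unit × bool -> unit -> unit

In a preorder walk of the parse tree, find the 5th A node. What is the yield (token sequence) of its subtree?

[T [P [P [P [A unit]] × [A unit]] × [A bool]] -> [T [P [A unit]] -> [T [P [A unit]]]]]

unit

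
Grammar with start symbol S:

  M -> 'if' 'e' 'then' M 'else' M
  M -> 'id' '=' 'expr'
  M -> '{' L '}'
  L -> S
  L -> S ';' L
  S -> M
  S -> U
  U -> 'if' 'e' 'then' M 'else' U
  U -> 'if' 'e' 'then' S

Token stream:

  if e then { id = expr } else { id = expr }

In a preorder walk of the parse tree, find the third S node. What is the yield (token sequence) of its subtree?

[S [M if e then [M { [L [S [M id = expr]]] }] else [M { [L [S [M id = expr]]] }]]]

id = expr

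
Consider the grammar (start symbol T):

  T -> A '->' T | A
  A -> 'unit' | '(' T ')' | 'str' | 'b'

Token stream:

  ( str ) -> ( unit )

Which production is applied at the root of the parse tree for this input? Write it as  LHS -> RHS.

T -> A '->' T

[T [A ( [T [A str]] )] -> [T [A ( [T [A unit]] )]]]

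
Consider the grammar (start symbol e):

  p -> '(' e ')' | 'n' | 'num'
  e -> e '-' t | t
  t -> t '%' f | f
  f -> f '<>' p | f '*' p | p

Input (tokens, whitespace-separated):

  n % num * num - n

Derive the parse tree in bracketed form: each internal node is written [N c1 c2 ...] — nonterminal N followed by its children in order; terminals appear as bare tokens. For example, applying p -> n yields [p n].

[e [e [t [t [f [p n]]] % [f [f [p num]] * [p num]]]] - [t [f [p n]]]]

e
e - t
t - t
t % f - t
f % f - t
p % f - t
n % f - t
n % f * p - t
n % p * p - t
n % num * p - t
n % num * num - t
n % num * num - f
n % num * num - p
n % num * num - n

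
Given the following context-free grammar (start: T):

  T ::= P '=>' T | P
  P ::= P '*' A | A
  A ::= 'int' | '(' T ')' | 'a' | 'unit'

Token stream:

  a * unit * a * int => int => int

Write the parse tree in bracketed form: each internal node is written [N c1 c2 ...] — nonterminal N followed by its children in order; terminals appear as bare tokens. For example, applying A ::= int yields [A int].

T
P => T
P * A => T
P * A * A => T
P * A * A * A => T
A * A * A * A => T
a * A * A * A => T
a * unit * A * A => T
a * unit * a * A => T
a * unit * a * int => T
a * unit * a * int => P => T
a * unit * a * int => A => T
a * unit * a * int => int => T
a * unit * a * int => int => P
a * unit * a * int => int => A
a * unit * a * int => int => int

[T [P [P [P [P [A a]] * [A unit]] * [A a]] * [A int]] => [T [P [A int]] => [T [P [A int]]]]]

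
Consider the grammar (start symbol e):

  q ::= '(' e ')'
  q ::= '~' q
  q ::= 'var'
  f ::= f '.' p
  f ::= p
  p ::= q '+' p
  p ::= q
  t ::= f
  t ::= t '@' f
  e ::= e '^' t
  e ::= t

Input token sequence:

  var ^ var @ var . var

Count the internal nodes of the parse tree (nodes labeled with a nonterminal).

[e [e [t [f [p [q var]]]]] ^ [t [t [f [p [q var]]]] @ [f [f [p [q var]]] . [p [q var]]]]]

17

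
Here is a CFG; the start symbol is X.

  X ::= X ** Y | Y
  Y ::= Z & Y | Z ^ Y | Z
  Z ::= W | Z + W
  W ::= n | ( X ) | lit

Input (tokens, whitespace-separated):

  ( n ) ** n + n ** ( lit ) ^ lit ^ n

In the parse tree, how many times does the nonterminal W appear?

[X [X [X [Y [Z [W ( [X [Y [Z [W n]]]] )]]]] ** [Y [Z [Z [W n]] + [W n]]]] ** [Y [Z [W ( [X [Y [Z [W lit]]]] )]] ^ [Y [Z [W lit]] ^ [Y [Z [W n]]]]]]

8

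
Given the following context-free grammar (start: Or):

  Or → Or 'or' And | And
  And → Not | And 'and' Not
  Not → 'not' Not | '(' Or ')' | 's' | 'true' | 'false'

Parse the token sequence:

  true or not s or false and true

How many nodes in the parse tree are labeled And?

4

[Or [Or [Or [And [Not true]]] or [And [Not not [Not s]]]] or [And [And [Not false]] and [Not true]]]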